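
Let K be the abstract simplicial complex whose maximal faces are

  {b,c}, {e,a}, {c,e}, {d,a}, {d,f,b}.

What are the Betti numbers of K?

Take the total order a < b < c < d < e < f on the vertex set. Then K (dimension 2) consists of the simplices:

  0-simplices (6): a, b, c, d, e, f
  1-simplices (7): ad, ae, bc, bd, bf, ce, df
  2-simplices (1): bdf

giving chain groups C_0 ≅ Z^6, C_1 ≅ Z^7, C_2 ≅ Z^1.

∂_1: C_1 → C_0 maps an edge to its endpoints' difference, ∂[p,q] = q − p.
The resulting 6×7 matrix has rank 5, and its Smith normal form has invariant factors (1,1,1,1,1).

The boundary map ∂_2: C_2 → C_1 sends each 2-simplex [p,q,r] to [q,r] − [p,r] + [p,q]. For instance
  ∂bdf = df − bf + bd.
This gives a 7×1 integer matrix of rank 1; reducing to Smith normal form yields diagonal entries (1).

From H_k ≅ ker(∂_k) / im(∂_{k+1}) we obtain:

  H_0: rank C_0 − rank ∂_1 = 6 − 5 = 1, and the invariant factors of ∂_1 are all 1, so H_0 = Z.
  H_1: rank ker ∂_1 − rank ∂_2 = (7 − 5) − 1 = 1, and the invariant factors of ∂_2 are all 1, so H_1 = Z.
  H_2: rank ker ∂_2 − rank ∂_3 = (1 − 1) − 0 = 0, and there is no ∂_3, so H_2 = 0.

As a check, the Euler characteristic is 6 − 7 + 1 = 0, which agrees with 1 − 1 + 0 = 0.

Hence the Betti numbers are b_0 = 1, b_1 = 1, b_2 = 0.

b_0 = 1, b_1 = 1, b_2 = 0.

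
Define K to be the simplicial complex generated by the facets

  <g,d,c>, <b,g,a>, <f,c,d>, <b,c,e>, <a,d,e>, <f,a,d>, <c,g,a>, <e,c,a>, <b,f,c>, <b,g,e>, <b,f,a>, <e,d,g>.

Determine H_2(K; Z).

Order the vertices as a < b < c < d < e < f < g. Listing each simplex with vertices in this order, K has dimension 2 with simplices:

  0-simplices (7): a, b, c, d, e, f, g
  1-simplices (18): ab, ac, ad, ae, af, ag, bc, be, bf, bg, cd, ce, cf, cg, de, df, dg, eg
  2-simplices (12): abf, abg, ace, acg, ade, adf, bce, bcf, beg, cdf, cdg, deg

Hence C_0 ≅ Z^7, C_1 ≅ Z^18, C_2 ≅ Z^12.

Boundary ∂_1: C_1 → C_0 sends each edge [p,q] (with p < q) to q − p.
This gives a 7×18 integer matrix of rank 6; reducing to Smith normal form yields diagonal entries (1,1,1,1,1,1).

Boundary ∂_2: C_2 → C_1 acts by ∂[p,q,r] = [q,r] − [p,r] + [p,q]. For instance
  ∂bce = ce − be + bc,
  ∂adf = df − af + ad.
This gives a 18×12 integer matrix of rank 12; reducing to Smith normal form yields diagonal entries (1,1,1,1,1,1,1,1,1,1,1,2).

Now H_k = ker ∂_k / im ∂_{k+1}, so:

  H_2: rank ker ∂_2 − rank ∂_3 = (12 − 12) − 0 = 0, and there is no ∂_3, so H_2 = 0.

H_2 ≅ 0.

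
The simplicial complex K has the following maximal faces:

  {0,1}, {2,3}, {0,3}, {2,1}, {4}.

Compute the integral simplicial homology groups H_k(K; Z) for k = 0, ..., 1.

Fix the vertex order 0 < 1 < 2 < 3 < 4 and write every simplex with vertices in increasing order. Then dim K = 1 and the simplices of K are:

  0-simplices (5): [0], [1], [2], [3], [4]
  1-simplices (4): [0,1], [0,3], [1,2], [2,3]

so the chain groups are C_0 ≅ Z^5, C_1 ≅ Z^4.

The boundary map ∂_1: C_1 → C_0 sends each edge [p,q] (with p < q) to q − p.
The 5×4 boundary matrix has rank 3 and Smith normal form diag(1,1,1).

Computing H_k = (kernel of ∂_k) / (image of ∂_{k+1}):

  H_0: rank C_0 − rank ∂_1 = 5 − 3 = 2, and the invariant factors of ∂_1 are all 1, so H_0 ≅ Z^2.
  H_1: rank ker ∂_1 − rank ∂_2 = (4 − 3) − 0 = 1, and there is no ∂_2, so H_1 ≅ Z.

As a check, the Euler characteristic is 5 − 4 = 1, which agrees with 2 − 1 = 1.

H_0 = Z^2,  H_1 = Z.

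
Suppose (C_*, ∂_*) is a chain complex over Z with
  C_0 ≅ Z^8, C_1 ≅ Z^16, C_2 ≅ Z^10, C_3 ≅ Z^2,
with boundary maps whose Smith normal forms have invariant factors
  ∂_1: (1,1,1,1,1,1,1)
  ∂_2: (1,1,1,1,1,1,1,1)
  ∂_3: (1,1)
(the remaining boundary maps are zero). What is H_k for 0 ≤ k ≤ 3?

H_0: b_0 = 8 − 0 − 7 = 1; torsion from ∂_1 factors > 1: none. So H_0 ≅ Z.
H_1: b_1 = 16 − 7 − 8 = 1; torsion from ∂_2 factors > 1: none. So H_1 ≅ Z.
H_2: b_2 = 10 − 8 − 2 = 0; torsion from ∂_3 factors > 1: none. So H_2 ≅ 0.
H_3: b_3 = 2 − 2 − 0 = 0; torsion from ∂_4 factors > 1: none. So H_3 ≅ 0.

H_0 ≅ Z,  H_1 ≅ Z,  H_2 = 0,  H_3 = 0.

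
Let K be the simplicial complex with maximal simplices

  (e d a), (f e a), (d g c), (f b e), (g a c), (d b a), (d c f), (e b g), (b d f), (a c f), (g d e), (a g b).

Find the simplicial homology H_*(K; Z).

H_0 = Z,  H_1 = Z/2Z,  H_2 = 0.

Fix the vertex order a < b < c < d < e < f < g and write every simplex with vertices in increasing order. Then dim K = 2 and the simplices of K are:

  0-simplices (7): a, b, c, d, e, f, g
  1-simplices (18): ab, ac, ad, ae, af, ag, bd, be, bf, bg, cd, cf, cg, de, df, dg, ef, eg
  2-simplices (12): abd, abg, acf, acg, ade, aef, bdf, bef, beg, cdf, cdg, deg

Hence C_0 ≅ Z^7, C_1 ≅ Z^18, C_2 ≅ Z^12.

The boundary map ∂_1: C_1 → C_0 maps an edge to its endpoints' difference, ∂[p,q] = q − p.
The resulting 7×18 matrix has rank 6, and its Smith normal form has invariant factors (1,1,1,1,1,1).

Boundary ∂_2: C_2 → C_1 sends each 2-simplex [p,q,r] to [q,r] − [p,r] + [p,q]. For instance
  ∂acf = cf − af + ac,
  ∂beg = eg − bg + be.
The resulting 18×12 matrix has rank 12, and its Smith normal form has invariant factors (1,1,1,1,1,1,1,1,1,1,1,2).

Now H_k = ker ∂_k / im ∂_{k+1}, so:

  H_0: rank C_0 − rank ∂_1 = 7 − 6 = 1, and the invariant factors of ∂_1 are all 1, so H_0 = Z.
  H_1: rank ker ∂_1 − rank ∂_2 = (18 − 6) − 12 = 0, and ∂_2 has invariant factor 2 > 1, so H_1 = Z/2Z.
  H_2: rank ker ∂_2 − rank ∂_3 = (12 − 12) − 0 = 0, and there is no ∂_3, so H_2 = 0.

As a check, the Euler characteristic is 7 − 18 + 12 = 1, which agrees with 1 − 0 + 0 = 1.
(K is a triangulation of the real projective plane RP^2.)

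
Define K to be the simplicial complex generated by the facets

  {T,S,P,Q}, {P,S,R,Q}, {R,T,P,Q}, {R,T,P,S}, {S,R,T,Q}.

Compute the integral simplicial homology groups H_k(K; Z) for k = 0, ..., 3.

Order the vertices as P < Q < R < S < T. Listing each simplex with vertices in this order, K has dimension 3 with simplices:

  0-simplices (5): P, Q, R, S, T
  1-simplices (10): PQ, PR, PS, PT, QR, QS, QT, RS, RT, ST
  2-simplices (10): PQR, PQS, PQT, PRS, PRT, PST, QRS, QRT, QST, RST
  3-simplices (5): PQRS, PQRT, PQST, PRST, QRST

giving chain groups C_0 ≅ Z^5, C_1 ≅ Z^10, C_2 ≅ Z^10, C_3 ≅ Z^5.

The boundary map ∂_1: C_1 → C_0 is given by ∂[p,q] = [q] − [p].
The resulting 5×10 matrix has rank 4, and its Smith normal form has invariant factors (1,1,1,1).

Boundary ∂_2: C_2 → C_1 maps a triangle to the signed sum of its edges. For instance
  ∂PRS = RS − PS + PR,
  ∂QST = ST − QT + QS.
The 10×10 boundary matrix has rank 6 and Smith normal form diag(1,1,1,1,1,1).

Boundary ∂_3: C_3 → C_2 sends each 3-simplex σ to the alternating sum Σ_i (−1)^i (σ with its i-th vertex removed). For instance
  ∂QRST = RST − QST + QRT − QRS,
  ∂PQST = QST − PST + PQT − PQS.
The resulting 10×5 matrix has rank 4, and its Smith normal form has invariant factors (1,1,1,1).

Reading off H_k = ker ∂_k / im ∂_{k+1}:

  H_0: rank C_0 − rank ∂_1 = 5 − 4 = 1, and the invariant factors of ∂_1 are all 1, so H_0 = Z.
  H_1: rank ker ∂_1 − rank ∂_2 = (10 − 4) − 6 = 0, and the invariant factors of ∂_2 are all 1, so H_1 = 0.
  H_2: rank ker ∂_2 − rank ∂_3 = (10 − 6) − 4 = 0, and the invariant factors of ∂_3 are all 1, so H_2 = 0.
  H_3: rank ker ∂_3 − rank ∂_4 = (5 − 4) − 0 = 1, and there is no ∂_4, so H_3 = Z.

As a check, the Euler characteristic is 5 − 10 + 10 − 5 = 0, which agrees with 1 − 0 + 0 − 1 = 0.

H_0 ≅ Z,  H_1 = 0,  H_2 = 0,  H_3 ≅ Z.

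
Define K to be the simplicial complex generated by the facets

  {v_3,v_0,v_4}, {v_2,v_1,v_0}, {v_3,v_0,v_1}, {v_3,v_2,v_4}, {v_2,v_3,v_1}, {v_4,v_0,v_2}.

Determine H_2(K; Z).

Order the vertices as v_0 < v_1 < v_2 < v_3 < v_4. Listing each simplex with vertices in this order, K has dimension 2 with simplices:

  0-simplices (5): [v_0], [v_1], [v_2], [v_3], [v_4]
  1-simplices (9): [v_0,v_1], [v_0,v_2], [v_0,v_3], [v_0,v_4], [v_1,v_2], [v_1,v_3], [v_2,v_3], [v_2,v_4], [v_3,v_4]
  2-simplices (6): [v_0,v_1,v_2], [v_0,v_1,v_3], [v_0,v_2,v_4], [v_0,v_3,v_4], [v_1,v_2,v_3], [v_2,v_3,v_4]

Hence C_0 ≅ Z^5, C_1 ≅ Z^9, C_2 ≅ Z^6.

The boundary map ∂_1: C_1 → C_0 maps an edge to its endpoints' difference, ∂[p,q] = q − p. For instance
  ∂[v_2,v_3] = [v_3] − [v_2].
The 5×9 boundary matrix has rank 4 and Smith normal form diag(1,1,1,1).

∂_2: C_2 → C_1 sends each 2-simplex [p,q,r] to [q,r] − [p,r] + [p,q]. For instance
  ∂[v_0,v_1,v_3] = [v_1,v_3] − [v_0,v_3] + [v_0,v_1],
  ∂[v_2,v_3,v_4] = [v_3,v_4] − [v_2,v_4] + [v_2,v_3].
As a 9×6 matrix over Z this has rank 5, with invariant factors (1,1,1,1,1).

From H_k ≅ ker(∂_k) / im(∂_{k+1}) we obtain:

  H_2: rank ker ∂_2 − rank ∂_3 = (6 − 5) − 0 = 1, and there is no ∂_3, so H_2 = Z.

H_2 ≅ Z.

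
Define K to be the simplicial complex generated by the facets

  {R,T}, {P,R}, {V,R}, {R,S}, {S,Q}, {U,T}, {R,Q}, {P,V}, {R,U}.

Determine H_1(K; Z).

H_1 ≅ Z^3.

Take the total order P < Q < R < S < T < U < V on the vertex set. Then K (dimension 1) consists of the simplices:

  0-simplices (7): P, Q, R, S, T, U, V
  1-simplices (9): PR, PV, QR, QS, RS, RT, RU, RV, TU

Hence C_0 ≅ Z^7, C_1 ≅ Z^9.

Boundary ∂_1: C_1 → C_0 is given by ∂[p,q] = [q] − [p]. For instance
  ∂PR = R − P.
This gives a 7×9 integer matrix of rank 6; reducing to Smith normal form yields diagonal entries (1,1,1,1,1,1).

Computing H_k = (kernel of ∂_k) / (image of ∂_{k+1}):

  H_1: rank ker ∂_1 − rank ∂_2 = (9 − 6) − 0 = 3, and there is no ∂_2, so H_1 = Z^3.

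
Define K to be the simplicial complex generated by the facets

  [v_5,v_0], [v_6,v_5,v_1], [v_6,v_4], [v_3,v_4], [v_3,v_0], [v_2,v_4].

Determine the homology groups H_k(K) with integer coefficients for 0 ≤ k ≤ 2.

H_0 = Z,  H_1 = Z,  H_2 = 0.

Take the total order v_0 < v_1 < v_2 < v_3 < v_4 < v_5 < v_6 on the vertex set. Then K (dimension 2) consists of the simplices:

  0-simplices (7): [v_0], [v_1], [v_2], [v_3], [v_4], [v_5], [v_6]
  1-simplices (8): [v_0,v_3], [v_0,v_5], [v_1,v_5], [v_1,v_6], [v_2,v_4], [v_3,v_4], [v_4,v_6], [v_5,v_6]
  2-simplices (1): [v_1,v_5,v_6]

Hence C_0 ≅ Z^7, C_1 ≅ Z^8, C_2 ≅ Z^1.

The boundary map ∂_1: C_1 → C_0 is given by ∂[p,q] = [q] − [p]. For instance
  ∂[v_4,v_6] = [v_6] − [v_4].
The 7×8 boundary matrix has rank 6 and Smith normal form diag(1,1,1,1,1,1).

The boundary map ∂_2: C_2 → C_1 acts by ∂[p,q,r] = [q,r] − [p,r] + [p,q]. For instance
  ∂[v_1,v_5,v_6] = [v_5,v_6] − [v_1,v_6] + [v_1,v_5].
The 8×1 boundary matrix has rank 1 and Smith normal form diag(1).

Computing H_k = (kernel of ∂_k) / (image of ∂_{k+1}):

  H_0: rank C_0 − rank ∂_1 = 7 − 6 = 1, and the invariant factors of ∂_1 are all 1, so H_0 ≅ Z.
  H_1: rank ker ∂_1 − rank ∂_2 = (8 − 6) − 1 = 1, and the invariant factors of ∂_2 are all 1, so H_1 ≅ Z.
  H_2: rank ker ∂_2 − rank ∂_3 = (1 − 1) − 0 = 0, and there is no ∂_3, so H_2 ≅ 0.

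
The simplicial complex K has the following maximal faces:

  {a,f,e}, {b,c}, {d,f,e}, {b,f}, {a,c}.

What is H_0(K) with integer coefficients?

H_0 = Z.

Order the vertices as a < b < c < d < e < f. Listing each simplex with vertices in this order, K has dimension 2 with simplices:

  0-simplices (6): a, b, c, d, e, f
  1-simplices (8): ac, ae, af, bc, bf, de, df, ef
  2-simplices (2): aef, def

giving chain groups C_0 ≅ Z^6, C_1 ≅ Z^8, C_2 ≅ Z^2.

Boundary ∂_1: C_1 → C_0 is given by ∂[p,q] = [q] − [p]. For instance
  ∂de = e − d.
This gives a 6×8 integer matrix of rank 5; reducing to Smith normal form yields diagonal entries (1,1,1,1,1).

Boundary ∂_2: C_2 → C_1 maps a triangle to the signed sum of its edges. For instance
  ∂aef = ef − af + ae,
  ∂def = ef − df + de.
The 8×2 boundary matrix has rank 2 and Smith normal form diag(1,1).

From H_k ≅ ker(∂_k) / im(∂_{k+1}) we obtain:

  H_0: rank C_0 − rank ∂_1 = 6 − 5 = 1, and the invariant factors of ∂_1 are all 1, so H_0 = Z.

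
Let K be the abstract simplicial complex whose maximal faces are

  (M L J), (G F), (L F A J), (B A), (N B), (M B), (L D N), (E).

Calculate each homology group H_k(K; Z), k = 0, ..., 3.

Order the vertices as A < B < D < E < F < G < J < L < M < N. Listing each simplex with vertices in this order, K has dimension 3 with simplices:

  0-simplices (10): A, B, D, E, F, G, J, L, M, N
  1-simplices (15): AB, AF, AJ, AL, BM, BN, DL, DN, FG, FJ, FL, JL, JM, LM, LN
  2-simplices (6): AFJ, AFL, AJL, DLN, FJL, JLM
  3-simplices (1): AFJL

so the chain groups are C_0 ≅ Z^10, C_1 ≅ Z^15, C_2 ≅ Z^6, C_3 ≅ Z^1.

Boundary ∂_1: C_1 → C_0 maps an edge to its endpoints' difference, ∂[p,q] = q − p. For instance
  ∂JM = M − J.
This gives a 10×15 integer matrix of rank 8; reducing to Smith normal form yields diagonal entries (1,1,1,1,1,1,1,1).

Boundary ∂_2: C_2 → C_1 maps a triangle to the signed sum of its edges. For instance
  ∂JLM = LM − JM + JL,
  ∂AFJ = FJ − AJ + AF.
As a 15×6 matrix over Z this has rank 5, with invariant factors (1,1,1,1,1).

Boundary ∂_3: C_3 → C_2 sends each 3-simplex σ to the alternating sum Σ_i (−1)^i (σ with its i-th vertex removed). For instance
  ∂AFJL = FJL − AJL + AFL − AFJ.
As a 6×1 matrix over Z this has rank 1, with invariant factors (1).

Now H_k = ker ∂_k / im ∂_{k+1}, so:

  H_0: rank C_0 − rank ∂_1 = 10 − 8 = 2, and the invariant factors of ∂_1 are all 1, so H_0 ≅ Z^2.
  H_1: rank ker ∂_1 − rank ∂_2 = (15 − 8) − 5 = 2, and the invariant factors of ∂_2 are all 1, so H_1 ≅ Z^2.
  H_2: rank ker ∂_2 − rank ∂_3 = (6 − 5) − 1 = 0, and the invariant factors of ∂_3 are all 1, so H_2 ≅ 0.
  H_3: rank ker ∂_3 − rank ∂_4 = (1 − 1) − 0 = 0, and there is no ∂_4, so H_3 ≅ 0.

As a check, the Euler characteristic is 10 − 15 + 6 − 1 = 0, which agrees with 2 − 2 + 0 − 0 = 0.

H_0 ≅ Z^2,  H_1 ≅ Z^2,  H_2 = 0,  H_3 = 0.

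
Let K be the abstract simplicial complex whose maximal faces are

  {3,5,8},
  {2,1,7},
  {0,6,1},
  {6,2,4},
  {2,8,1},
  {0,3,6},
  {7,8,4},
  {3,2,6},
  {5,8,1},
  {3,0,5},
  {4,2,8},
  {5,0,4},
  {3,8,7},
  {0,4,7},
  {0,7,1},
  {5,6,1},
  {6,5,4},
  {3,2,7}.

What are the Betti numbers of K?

K has 9 vertices, 27 edges, 18 triangles.
rank ∂_0 = 0, rank ∂_1 = 8 ⇒ b_0 = 9 − 0 − 8 = 1; all invariant factors of ∂_1 are 1 so no torsion. So H_0 = Z.
rank ∂_1 = 8, rank ∂_2 = 18 ⇒ b_1 = 27 − 8 − 18 = 1; ∂_2 has invariant factor(s) [2] giving torsion. So H_1 = Z × Z/2.
rank ∂_2 = 18, rank ∂_3 = 0 ⇒ b_2 = 18 − 18 − 0 = 0. So H_2 = 0.

b_0 = 1, b_1 = 1, b_2 = 0.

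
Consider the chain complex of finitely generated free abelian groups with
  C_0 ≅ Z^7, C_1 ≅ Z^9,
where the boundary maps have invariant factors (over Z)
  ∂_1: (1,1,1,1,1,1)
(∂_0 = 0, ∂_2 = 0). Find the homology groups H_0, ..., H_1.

H_0: b_0 = 7 − 0 − 6 = 1; torsion from ∂_1 factors > 1: none. So H_0 ≅ Z.
H_1: b_1 = 9 − 6 − 0 = 3; torsion from ∂_2 factors > 1: none. So H_1 ≅ Z^3.

H_0 ≅ Z,  H_1 ≅ Z^3.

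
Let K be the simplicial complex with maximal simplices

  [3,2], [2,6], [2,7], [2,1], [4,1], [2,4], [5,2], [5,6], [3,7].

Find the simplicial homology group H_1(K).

K has 7 vertices, 9 edges.
rank ∂_1 = 6, rank ∂_2 = 0 ⇒ b_1 = 9 − 6 − 0 = 3. So H_1 ≅ Z^3.

H_1 ≅ Z^3.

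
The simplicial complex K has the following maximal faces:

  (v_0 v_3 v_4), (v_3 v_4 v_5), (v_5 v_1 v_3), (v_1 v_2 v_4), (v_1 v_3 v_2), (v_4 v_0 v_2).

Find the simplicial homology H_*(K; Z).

Fix the vertex order v_0 < v_1 < v_2 < v_3 < v_4 < v_5 and write every simplex with vertices in increasing order. Then dim K = 2 and the simplices of K are:

  0-simplices (6): [v_0], [v_1], [v_2], [v_3], [v_4], [v_5]
  1-simplices (12): [v_0,v_2], [v_0,v_3], [v_0,v_4], [v_1,v_2], [v_1,v_3], [v_1,v_4], [v_1,v_5], [v_2,v_3], [v_2,v_4], [v_3,v_4], [v_3,v_5], [v_4,v_5]
  2-simplices (6): [v_0,v_2,v_4], [v_0,v_3,v_4], [v_1,v_2,v_3], [v_1,v_2,v_4], [v_1,v_3,v_5], [v_3,v_4,v_5]

giving chain groups C_0 ≅ Z^6, C_1 ≅ Z^12, C_2 ≅ Z^6.

Boundary ∂_1: C_1 → C_0 sends each edge [p,q] (with p < q) to q − p. For instance
  ∂[v_1,v_2] = [v_2] − [v_1].
This gives a 6×12 integer matrix of rank 5; reducing to Smith normal form yields diagonal entries (1,1,1,1,1).

Boundary ∂_2: C_2 → C_1 maps a triangle to the signed sum of its edges. For instance
  ∂[v_1,v_2,v_3] = [v_2,v_3] − [v_1,v_3] + [v_1,v_2],
  ∂[v_1,v_2,v_4] = [v_2,v_4] − [v_1,v_4] + [v_1,v_2].
This gives a 12×6 integer matrix of rank 6; reducing to Smith normal form yields diagonal entries (1,1,1,1,1,1).

From H_k ≅ ker(∂_k) / im(∂_{k+1}) we obtain:

  H_0: rank C_0 − rank ∂_1 = 6 − 5 = 1, and the invariant factors of ∂_1 are all 1, so H_0 = Z.
  H_1: rank ker ∂_1 − rank ∂_2 = (12 − 5) − 6 = 1, and the invariant factors of ∂_2 are all 1, so H_1 = Z.
  H_2: rank ker ∂_2 − rank ∂_3 = (6 − 6) − 0 = 0, and there is no ∂_3, so H_2 = 0.

(K is a triangulation of the cylinder S^1 x I.)

H_0 ≅ Z,  H_1 ≅ Z,  H_2 = 0.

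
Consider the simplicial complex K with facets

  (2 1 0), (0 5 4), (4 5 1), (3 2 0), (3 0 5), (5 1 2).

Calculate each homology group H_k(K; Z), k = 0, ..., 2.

H_0 = Z,  H_1 = Z,  H_2 = 0.

Fix the vertex order 0 < 1 < 2 < 3 < 4 < 5 and write every simplex with vertices in increasing order. Then dim K = 2 and the simplices of K are:

  0-simplices (6): [0], [1], [2], [3], [4], [5]
  1-simplices (12): [0,1], [0,2], [0,3], [0,4], [0,5], [1,2], [1,4], [1,5], [2,3], [2,5], [3,5], [4,5]
  2-simplices (6): [0,1,2], [0,2,3], [0,3,5], [0,4,5], [1,2,5], [1,4,5]

giving chain groups C_0 ≅ Z^6, C_1 ≅ Z^12, C_2 ≅ Z^6.

∂_1: C_1 → C_0 sends each edge [p,q] (with p < q) to q − p.
The resulting 6×12 matrix has rank 5, and its Smith normal form has invariant factors (1,1,1,1,1).

Boundary ∂_2: C_2 → C_1 maps a triangle to the signed sum of its edges. For instance
  ∂[1,2,5] = [2,5] − [1,5] + [1,2],
  ∂[0,4,5] = [4,5] − [0,5] + [0,4].
The 12×6 boundary matrix has rank 6 and Smith normal form diag(1,1,1,1,1,1).

Computing H_k = (kernel of ∂_k) / (image of ∂_{k+1}):

  H_0: rank C_0 − rank ∂_1 = 6 − 5 = 1, and the invariant factors of ∂_1 are all 1, so H_0 = Z.
  H_1: rank ker ∂_1 − rank ∂_2 = (12 − 5) − 6 = 1, and the invariant factors of ∂_2 are all 1, so H_1 = Z.
  H_2: rank ker ∂_2 − rank ∂_3 = (6 − 6) − 0 = 0, and there is no ∂_3, so H_2 = 0.

As a check, the Euler characteristic is 6 − 12 + 6 = 0, which agrees with 1 − 1 + 0 = 0.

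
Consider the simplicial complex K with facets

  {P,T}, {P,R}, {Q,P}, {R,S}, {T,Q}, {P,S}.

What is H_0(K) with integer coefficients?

K has 5 vertices, 6 edges.
rank ∂_0 = 0, rank ∂_1 = 4 ⇒ b_0 = 5 − 0 − 4 = 1; all invariant factors of ∂_1 are 1 so no torsion. So H_0 = Z.

H_0 ≅ Z.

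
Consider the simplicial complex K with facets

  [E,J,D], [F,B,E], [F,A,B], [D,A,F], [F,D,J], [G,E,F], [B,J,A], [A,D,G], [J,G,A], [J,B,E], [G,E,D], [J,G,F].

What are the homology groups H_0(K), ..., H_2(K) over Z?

Take the total order A < B < D < E < F < G < J on the vertex set. Then K (dimension 2) consists of the simplices:

  0-simplices (7): A, B, D, E, F, G, J
  1-simplices (18): AB, AD, AF, AG, AJ, BE, BF, BJ, DE, DF, DG, DJ, EF, EG, EJ, FG, FJ, GJ
  2-simplices (12): ABF, ABJ, ADF, ADG, AGJ, BEF, BEJ, DEG, DEJ, DFJ, EFG, FGJ

so the chain groups are C_0 ≅ Z^7, C_1 ≅ Z^18, C_2 ≅ Z^12.

Boundary ∂_1: C_1 → C_0 maps an edge to its endpoints' difference, ∂[p,q] = q − p.
The 7×18 boundary matrix has rank 6 and Smith normal form diag(1,1,1,1,1,1).

The boundary map ∂_2: C_2 → C_1 acts by ∂[p,q,r] = [q,r] − [p,r] + [p,q]. For instance
  ∂ADG = DG − AG + AD,
  ∂EFG = FG − EG + EF.
The 18×12 boundary matrix has rank 12 and Smith normal form diag(1,1,1,1,1,1,1,1,1,1,1,2).

Computing H_k = (kernel of ∂_k) / (image of ∂_{k+1}):

  H_0: rank C_0 − rank ∂_1 = 7 − 6 = 1, and the invariant factors of ∂_1 are all 1, so H_0 ≅ Z.
  H_1: rank ker ∂_1 − rank ∂_2 = (18 − 6) − 12 = 0, and ∂_2 has invariant factor 2 > 1, so H_1 ≅ Z/2.
  H_2: rank ker ∂_2 − rank ∂_3 = (12 − 12) − 0 = 0, and there is no ∂_3, so H_2 ≅ 0.

As a check, the Euler characteristic is 7 − 18 + 12 = 1, which agrees with 1 − 0 + 0 = 1.

H_0 = Z,  H_1 = Z/2,  H_2 = 0.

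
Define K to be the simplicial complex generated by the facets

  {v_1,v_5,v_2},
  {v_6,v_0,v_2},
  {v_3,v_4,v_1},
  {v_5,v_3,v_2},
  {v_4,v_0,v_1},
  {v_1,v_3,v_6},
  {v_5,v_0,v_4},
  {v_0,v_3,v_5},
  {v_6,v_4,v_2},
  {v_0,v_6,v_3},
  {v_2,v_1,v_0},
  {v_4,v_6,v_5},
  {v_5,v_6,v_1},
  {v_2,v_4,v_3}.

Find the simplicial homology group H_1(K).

H_1 ≅ Z^2.

Order the vertices as v_0 < v_1 < v_2 < v_3 < v_4 < v_5 < v_6. Listing each simplex with vertices in this order, K has dimension 2 with simplices:

  0-simplices (7): [v_0], [v_1], [v_2], [v_3], [v_4], [v_5], [v_6]
  1-simplices (21): (21 of them)
  2-simplices (14): (14 of them)

so the chain groups are C_0 ≅ Z^7, C_1 ≅ Z^21, C_2 ≅ Z^14.

Boundary ∂_1: C_1 → C_0 is given by ∂[p,q] = [q] − [p]. For instance
  ∂[v_0,v_2] = [v_2] − [v_0].
The resulting 7×21 matrix has rank 6, and its Smith normal form has invariant factors (1,1,1,1,1,1).

Boundary ∂_2: C_2 → C_1 maps a triangle to the signed sum of its edges. For instance
  ∂[v_4,v_5,v_6] = [v_5,v_6] − [v_4,v_6] + [v_4,v_5],
  ∂[v_1,v_3,v_6] = [v_3,v_6] − [v_1,v_6] + [v_1,v_3].
The 21×14 boundary matrix has rank 13 and Smith normal form diag(1,1,1,1,1,1,1,1,1,1,1,1,1).

From H_k ≅ ker(∂_k) / im(∂_{k+1}) we obtain:

  H_1: rank ker ∂_1 − rank ∂_2 = (21 − 6) − 13 = 2, and the invariant factors of ∂_2 are all 1, so H_1 = Z^2.

(K is a triangulation of the torus T^2.)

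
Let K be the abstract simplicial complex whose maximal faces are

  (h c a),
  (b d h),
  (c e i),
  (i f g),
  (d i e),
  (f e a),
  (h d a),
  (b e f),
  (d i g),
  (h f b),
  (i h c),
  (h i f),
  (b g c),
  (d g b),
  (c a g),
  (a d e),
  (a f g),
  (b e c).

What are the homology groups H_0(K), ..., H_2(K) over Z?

H_0 ≅ Z,  H_1 ≅ Z^2,  H_2 ≅ Z.

Fix the vertex order a < b < c < d < e < f < g < h < i and write every simplex with vertices in increasing order. Then dim K = 2 and the simplices of K are:

  0-simplices (9): a, b, c, d, e, f, g, h, i
  1-simplices (27): ac, ad, ae, af, ag, ah, bc, bd, be, bf, bg, bh, ce, cg, ch, ci, de, dg, dh, di, ef, ei, fg, fh, fi, gi, hi
  2-simplices (18): acg, ach, ade, adh, aef, afg, bce, bcg, bdg, bdh, bef, bfh, cei, chi, dei, dgi, fgi, fhi

giving chain groups C_0 ≅ Z^9, C_1 ≅ Z^27, C_2 ≅ Z^18.

∂_1: C_1 → C_0 sends each edge [p,q] (with p < q) to q − p. For instance
  ∂fi = i − f.
This gives a 9×27 integer matrix of rank 8; reducing to Smith normal form yields diagonal entries (1,1,1,1,1,1,1,1).

The boundary map ∂_2: C_2 → C_1 acts by ∂[p,q,r] = [q,r] − [p,r] + [p,q]. For instance
  ∂bcg = cg − bg + bc,
  ∂bfh = fh − bh + bf.
As a 27×18 matrix over Z this has rank 17, with invariant factors (1,1,1,1,1,1,1,1,1,1,1,1,1,1,1,1,1).

Computing H_k = (kernel of ∂_k) / (image of ∂_{k+1}):

  H_0: rank C_0 − rank ∂_1 = 9 − 8 = 1, and the invariant factors of ∂_1 are all 1, so H_0 = Z.
  H_1: rank ker ∂_1 − rank ∂_2 = (27 − 8) − 17 = 2, and the invariant factors of ∂_2 are all 1, so H_1 = Z^2.
  H_2: rank ker ∂_2 − rank ∂_3 = (18 − 17) − 0 = 1, and there is no ∂_3, so H_2 = Z.

(K is a triangulation of the torus T^2.)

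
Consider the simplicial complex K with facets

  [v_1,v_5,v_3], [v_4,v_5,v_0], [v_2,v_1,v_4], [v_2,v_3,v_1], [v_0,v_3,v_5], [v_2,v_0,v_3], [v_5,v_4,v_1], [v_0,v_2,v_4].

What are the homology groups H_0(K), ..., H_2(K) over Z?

Take the total order v_0 < v_1 < v_2 < v_3 < v_4 < v_5 on the vertex set. Then K (dimension 2) consists of the simplices:

  0-simplices (6): [v_0], [v_1], [v_2], [v_3], [v_4], [v_5]
  1-simplices (12): [v_0,v_2], [v_0,v_3], [v_0,v_4], [v_0,v_5], [v_1,v_2], [v_1,v_3], [v_1,v_4], [v_1,v_5], [v_2,v_3], [v_2,v_4], [v_3,v_5], [v_4,v_5]
  2-simplices (8): [v_0,v_2,v_3], [v_0,v_2,v_4], [v_0,v_3,v_5], [v_0,v_4,v_5], [v_1,v_2,v_3], [v_1,v_2,v_4], [v_1,v_3,v_5], [v_1,v_4,v_5]

giving chain groups C_0 ≅ Z^6, C_1 ≅ Z^12, C_2 ≅ Z^8.

Boundary ∂_1: C_1 → C_0 is given by ∂[p,q] = [q] − [p]. For instance
  ∂[v_0,v_5] = [v_5] − [v_0].
As a 6×12 matrix over Z this has rank 5, with invariant factors (1,1,1,1,1).

∂_2: C_2 → C_1 sends each 2-simplex [p,q,r] to [q,r] − [p,r] + [p,q]. For instance
  ∂[v_1,v_2,v_3] = [v_2,v_3] − [v_1,v_3] + [v_1,v_2],
  ∂[v_1,v_2,v_4] = [v_2,v_4] − [v_1,v_4] + [v_1,v_2].
The 12×8 boundary matrix has rank 7 and Smith normal form diag(1,1,1,1,1,1,1).

Computing H_k = (kernel of ∂_k) / (image of ∂_{k+1}):

  H_0: rank C_0 − rank ∂_1 = 6 − 5 = 1, and the invariant factors of ∂_1 are all 1, so H_0 ≅ Z.
  H_1: rank ker ∂_1 − rank ∂_2 = (12 − 5) − 7 = 0, and the invariant factors of ∂_2 are all 1, so H_1 ≅ 0.
  H_2: rank ker ∂_2 − rank ∂_3 = (8 − 7) − 0 = 1, and there is no ∂_3, so H_2 ≅ Z.

As a check, the Euler characteristic is 6 − 12 + 8 = 2, which agrees with 1 − 0 + 1 = 2.

H_0 ≅ Z,  H_1 = 0,  H_2 ≅ Z.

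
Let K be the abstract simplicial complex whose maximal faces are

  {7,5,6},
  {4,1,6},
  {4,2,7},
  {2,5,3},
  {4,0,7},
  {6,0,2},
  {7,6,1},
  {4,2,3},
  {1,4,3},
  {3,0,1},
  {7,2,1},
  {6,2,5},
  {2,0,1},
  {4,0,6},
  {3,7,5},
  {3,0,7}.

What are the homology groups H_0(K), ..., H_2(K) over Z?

H_0 ≅ Z,  H_1 ≅ Z^2,  H_2 ≅ Z.

Take the total order 0 < 1 < 2 < 3 < 4 < 5 < 6 < 7 on the vertex set. Then K (dimension 2) consists of the simplices:

  0-simplices (8): [0], [1], [2], [3], [4], [5], [6], [7]
  1-simplices (24): (24 of them)
  2-simplices (16): [0,1,2], [0,1,3], [0,2,6], [0,3,7], [0,4,6], [0,4,7], [1,2,7], [1,3,4], [1,4,6], [1,6,7], [2,3,4], [2,3,5], [2,4,7], [2,5,6], [3,5,7], [5,6,7]

giving chain groups C_0 ≅ Z^8, C_1 ≅ Z^24, C_2 ≅ Z^16.

The boundary map ∂_1: C_1 → C_0 is given by ∂[p,q] = [q] − [p].
The 8×24 boundary matrix has rank 7 and Smith normal form diag(1,1,1,1,1,1,1).

∂_2: C_2 → C_1 acts by ∂[p,q,r] = [q,r] − [p,r] + [p,q]. For instance
  ∂[2,4,7] = [4,7] − [2,7] + [2,4],
  ∂[2,3,4] = [3,4] − [2,4] + [2,3].
The resulting 24×16 matrix has rank 15, and its Smith normal form has invariant factors (1,1,1,1,1,1,1,1,1,1,1,1,1,1,1).

Now H_k = ker ∂_k / im ∂_{k+1}, so:

  H_0: rank C_0 − rank ∂_1 = 8 − 7 = 1, and the invariant factors of ∂_1 are all 1, so H_0 ≅ Z.
  H_1: rank ker ∂_1 − rank ∂_2 = (24 − 7) − 15 = 2, and the invariant factors of ∂_2 are all 1, so H_1 ≅ Z^2.
  H_2: rank ker ∂_2 − rank ∂_3 = (16 − 15) − 0 = 1, and there is no ∂_3, so H_2 ≅ Z.

As a check, the Euler characteristic is 8 − 24 + 16 = 0, which agrees with 1 − 2 + 1 = 0.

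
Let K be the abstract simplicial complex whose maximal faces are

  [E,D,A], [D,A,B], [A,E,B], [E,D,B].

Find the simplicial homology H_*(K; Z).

H_0 = Z,  H_1 = 0,  H_2 = Z.

Take the total order A < B < D < E on the vertex set. Then K (dimension 2) consists of the simplices:

  0-simplices (4): A, B, D, E
  1-simplices (6): AB, AD, AE, BD, BE, DE
  2-simplices (4): ABD, ABE, ADE, BDE

so the chain groups are C_0 ≅ Z^4, C_1 ≅ Z^6, C_2 ≅ Z^4.

Boundary ∂_1: C_1 → C_0 is given by ∂[p,q] = [q] − [p]. For instance
  ∂AD = D − A.
This gives a 4×6 integer matrix of rank 3; reducing to Smith normal form yields diagonal entries (1,1,1).

∂_2: C_2 → C_1 sends each 2-simplex [p,q,r] to [q,r] − [p,r] + [p,q]. For instance
  ∂ABD = BD − AD + AB,
  ∂ADE = DE − AE + AD.
The 6×4 boundary matrix has rank 3 and Smith normal form diag(1,1,1).

Reading off H_k = ker ∂_k / im ∂_{k+1}:

  H_0: rank C_0 − rank ∂_1 = 4 − 3 = 1, and the invariant factors of ∂_1 are all 1, so H_0 = Z.
  H_1: rank ker ∂_1 − rank ∂_2 = (6 − 3) − 3 = 0, and the invariant factors of ∂_2 are all 1, so H_1 = 0.
  H_2: rank ker ∂_2 − rank ∂_3 = (4 − 3) − 0 = 1, and there is no ∂_3, so H_2 = Z.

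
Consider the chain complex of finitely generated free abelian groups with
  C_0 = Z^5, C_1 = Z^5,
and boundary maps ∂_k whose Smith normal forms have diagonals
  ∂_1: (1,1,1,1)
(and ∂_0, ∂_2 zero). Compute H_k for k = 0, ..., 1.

H_0 = Z,  H_1 = Z.

H_0: b_0 = 5 − 0 − 4 = 1; torsion from ∂_1 factors > 1: none. So H_0 = Z.
H_1: b_1 = 5 − 4 − 0 = 1; torsion from ∂_2 factors > 1: none. So H_1 = Z.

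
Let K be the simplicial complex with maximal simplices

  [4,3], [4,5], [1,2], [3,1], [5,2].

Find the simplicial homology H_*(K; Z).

We work with the vertex ordering 1 < 2 < 3 < 4 < 5. The simplices of K, each written with vertices in increasing order, are:

  0-simplices (5): [1], [2], [3], [4], [5]
  1-simplices (5): [1,2], [1,3], [2,5], [3,4], [4,5]

Hence C_0 ≅ Z^5, C_1 ≅ Z^5.

∂_1: C_1 → C_0 sends each edge [p,q] (with p < q) to q − p.
The resulting 5×5 matrix has rank 4, and its Smith normal form has invariant factors (1,1,1,1).

From H_k ≅ ker(∂_k) / im(∂_{k+1}) we obtain:

  H_0: rank C_0 − rank ∂_1 = 5 − 4 = 1, and the invariant factors of ∂_1 are all 1, so H_0 = Z.
  H_1: rank ker ∂_1 − rank ∂_2 = (5 − 4) − 0 = 1, and there is no ∂_2, so H_1 = Z.

As a check, the Euler characteristic is 5 − 5 = 0, which agrees with 1 − 1 = 0.

H_0 ≅ Z,  H_1 ≅ Z.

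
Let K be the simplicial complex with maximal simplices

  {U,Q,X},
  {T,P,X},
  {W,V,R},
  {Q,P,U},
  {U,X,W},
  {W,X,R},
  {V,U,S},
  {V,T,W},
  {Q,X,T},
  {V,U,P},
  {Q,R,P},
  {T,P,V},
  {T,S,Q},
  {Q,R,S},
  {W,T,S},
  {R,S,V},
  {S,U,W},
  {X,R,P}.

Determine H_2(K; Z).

Take the total order P < Q < R < S < T < U < V < W < X on the vertex set. Then K (dimension 2) consists of the simplices:

  0-simplices (9): P, Q, R, S, T, U, V, W, X
  1-simplices (27): PQ, PR, PT, PU, PV, PX, QR, QS, QT, QU, QX, RS, RV, RW, RX, ST, SU, SV, SW, TV, TW, TX, UV, UW, UX, VW, WX
  2-simplices (18): PQR, PQU, PRX, PTV, PTX, PUV, QRS, QST, QTX, QUX, RSV, RVW, RWX, STW, SUV, SUW, TVW, UWX

giving chain groups C_0 ≅ Z^9, C_1 ≅ Z^27, C_2 ≅ Z^18.

The boundary map ∂_1: C_1 → C_0 maps an edge to its endpoints' difference, ∂[p,q] = q − p. For instance
  ∂SU = U − S.
As a 9×27 matrix over Z this has rank 8, with invariant factors (1,1,1,1,1,1,1,1).

Boundary ∂_2: C_2 → C_1 sends each 2-simplex [p,q,r] to [q,r] − [p,r] + [p,q]. For instance
  ∂PQU = QU − PU + PQ,
  ∂RVW = VW − RW + RV.
As a 27×18 matrix over Z this has rank 18, with invariant factors (1,1,1,1,1,1,1,1,1,1,1,1,1,1,1,1,1,2).

Now H_k = ker ∂_k / im ∂_{k+1}, so:

  H_2: rank ker ∂_2 − rank ∂_3 = (18 − 18) − 0 = 0, and there is no ∂_3, so H_2 = 0.

(K is a triangulation of the Klein bottle.)

H_2 = 0.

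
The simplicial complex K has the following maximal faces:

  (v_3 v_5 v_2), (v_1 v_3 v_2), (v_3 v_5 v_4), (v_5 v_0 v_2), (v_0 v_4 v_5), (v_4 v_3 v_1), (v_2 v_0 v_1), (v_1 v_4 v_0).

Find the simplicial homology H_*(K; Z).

H_0 ≅ Z,  H_1 = 0,  H_2 ≅ Z.

Order the vertices as v_0 < v_1 < v_2 < v_3 < v_4 < v_5. Listing each simplex with vertices in this order, K has dimension 2 with simplices:

  0-simplices (6): [v_0], [v_1], [v_2], [v_3], [v_4], [v_5]
  1-simplices (12): [v_0,v_1], [v_0,v_2], [v_0,v_4], [v_0,v_5], [v_1,v_2], [v_1,v_3], [v_1,v_4], [v_2,v_3], [v_2,v_5], [v_3,v_4], [v_3,v_5], [v_4,v_5]
  2-simplices (8): [v_0,v_1,v_2], [v_0,v_1,v_4], [v_0,v_2,v_5], [v_0,v_4,v_5], [v_1,v_2,v_3], [v_1,v_3,v_4], [v_2,v_3,v_5], [v_3,v_4,v_5]

Hence C_0 ≅ Z^6, C_1 ≅ Z^12, C_2 ≅ Z^8.

The boundary map ∂_1: C_1 → C_0 sends each edge [p,q] (with p < q) to q − p.
The 6×12 boundary matrix has rank 5 and Smith normal form diag(1,1,1,1,1).

Boundary ∂_2: C_2 → C_1 maps a triangle to the signed sum of its edges. For instance
  ∂[v_2,v_3,v_5] = [v_3,v_5] − [v_2,v_5] + [v_2,v_3],
  ∂[v_1,v_2,v_3] = [v_2,v_3] − [v_1,v_3] + [v_1,v_2].
As a 12×8 matrix over Z this has rank 7, with invariant factors (1,1,1,1,1,1,1).

Now H_k = ker ∂_k / im ∂_{k+1}, so:

  H_0: rank C_0 − rank ∂_1 = 6 − 5 = 1, and the invariant factors of ∂_1 are all 1, so H_0 ≅ Z.
  H_1: rank ker ∂_1 − rank ∂_2 = (12 − 5) − 7 = 0, and the invariant factors of ∂_2 are all 1, so H_1 ≅ 0.
  H_2: rank ker ∂_2 − rank ∂_3 = (8 − 7) − 0 = 1, and there is no ∂_3, so H_2 ≅ Z.

As a check, the Euler characteristic is 6 − 12 + 8 = 2, which agrees with 1 − 0 + 1 = 2.
(K is a triangulation of the 2-sphere S^2.)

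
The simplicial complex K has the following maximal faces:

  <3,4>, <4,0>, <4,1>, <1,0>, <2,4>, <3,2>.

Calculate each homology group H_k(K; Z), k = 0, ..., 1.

Order the vertices as 0 < 1 < 2 < 3 < 4. Listing each simplex with vertices in this order, K has dimension 1 with simplices:

  0-simplices (5): [0], [1], [2], [3], [4]
  1-simplices (6): [0,1], [0,4], [1,4], [2,3], [2,4], [3,4]

so the chain groups are C_0 ≅ Z^5, C_1 ≅ Z^6.

Boundary ∂_1: C_1 → C_0 maps an edge to its endpoints' difference, ∂[p,q] = q − p. For instance
  ∂[0,1] = [1] − [0].
The resulting 5×6 matrix has rank 4, and its Smith normal form has invariant factors (1,1,1,1).

Computing H_k = (kernel of ∂_k) / (image of ∂_{k+1}):

  H_0: rank C_0 − rank ∂_1 = 5 − 4 = 1, and the invariant factors of ∂_1 are all 1, so H_0 = Z.
  H_1: rank ker ∂_1 − rank ∂_2 = (6 − 4) − 0 = 2, and there is no ∂_2, so H_1 = Z^2.

H_0 ≅ Z,  H_1 ≅ Z^2.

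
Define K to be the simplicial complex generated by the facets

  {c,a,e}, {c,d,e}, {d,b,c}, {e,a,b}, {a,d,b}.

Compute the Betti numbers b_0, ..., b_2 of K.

b_0 = 1, b_1 = 1, b_2 = 0.

We work with the vertex ordering a < b < c < d < e. The simplices of K, each written with vertices in increasing order, are:

  0-simplices (5): a, b, c, d, e
  1-simplices (10): ab, ac, ad, ae, bc, bd, be, cd, ce, de
  2-simplices (5): abd, abe, ace, bcd, cde

so the chain groups are C_0 ≅ Z^5, C_1 ≅ Z^10, C_2 ≅ Z^5.

Boundary ∂_1: C_1 → C_0 sends each edge [p,q] (with p < q) to q − p.
The resulting 5×10 matrix has rank 4, and its Smith normal form has invariant factors (1,1,1,1).

The boundary map ∂_2: C_2 → C_1 acts by ∂[p,q,r] = [q,r] − [p,r] + [p,q]. For instance
  ∂abd = bd − ad + ab,
  ∂abe = be − ae + ab.
The 10×5 boundary matrix has rank 5 and Smith normal form diag(1,1,1,1,1).

From H_k ≅ ker(∂_k) / im(∂_{k+1}) we obtain:

  H_0: rank C_0 − rank ∂_1 = 5 − 4 = 1, and the invariant factors of ∂_1 are all 1, so H_0 ≅ Z.
  H_1: rank ker ∂_1 − rank ∂_2 = (10 − 4) − 5 = 1, and the invariant factors of ∂_2 are all 1, so H_1 ≅ Z.
  H_2: rank ker ∂_2 − rank ∂_3 = (5 − 5) − 0 = 0, and there is no ∂_3, so H_2 ≅ 0.

(K is a triangulation of the Möbius band.)

Hence the Betti numbers are b_0 = 1, b_1 = 1, b_2 = 0.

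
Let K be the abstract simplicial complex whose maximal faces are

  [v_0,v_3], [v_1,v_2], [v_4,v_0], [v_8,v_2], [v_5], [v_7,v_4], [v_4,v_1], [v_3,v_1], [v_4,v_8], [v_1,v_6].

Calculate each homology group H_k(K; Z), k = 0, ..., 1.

Fix the vertex order v_0 < v_1 < v_2 < v_3 < v_4 < v_5 < v_6 < v_7 < v_8 and write every simplex with vertices in increasing order. Then dim K = 1 and the simplices of K are:

  0-simplices (9): [v_0], [v_1], [v_2], [v_3], [v_4], [v_5], [v_6], [v_7], [v_8]
  1-simplices (9): [v_0,v_3], [v_0,v_4], [v_1,v_2], [v_1,v_3], [v_1,v_4], [v_1,v_6], [v_2,v_8], [v_4,v_7], [v_4,v_8]

so the chain groups are C_0 ≅ Z^9, C_1 ≅ Z^9.

The boundary map ∂_1: C_1 → C_0 maps an edge to its endpoints' difference, ∂[p,q] = q − p. For instance
  ∂[v_1,v_3] = [v_3] − [v_1].
As a 9×9 matrix over Z this has rank 7, with invariant factors (1,1,1,1,1,1,1).

Now H_k = ker ∂_k / im ∂_{k+1}, so:

  H_0: rank C_0 − rank ∂_1 = 9 − 7 = 2, and the invariant factors of ∂_1 are all 1, so H_0 ≅ Z^2.
  H_1: rank ker ∂_1 − rank ∂_2 = (9 − 7) − 0 = 2, and there is no ∂_2, so H_1 ≅ Z^2.

H_0 ≅ Z^2,  H_1 ≅ Z^2.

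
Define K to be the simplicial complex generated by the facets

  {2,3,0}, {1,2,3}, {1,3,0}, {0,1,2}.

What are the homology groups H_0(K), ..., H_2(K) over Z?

Take the total order 0 < 1 < 2 < 3 on the vertex set. Then K (dimension 2) consists of the simplices:

  0-simplices (4): [0], [1], [2], [3]
  1-simplices (6): [0,1], [0,2], [0,3], [1,2], [1,3], [2,3]
  2-simplices (4): [0,1,2], [0,1,3], [0,2,3], [1,2,3]

so the chain groups are C_0 ≅ Z^4, C_1 ≅ Z^6, C_2 ≅ Z^4.

∂_1: C_1 → C_0 sends each edge [p,q] (with p < q) to q − p.
As a 4×6 matrix over Z this has rank 3, with invariant factors (1,1,1).

∂_2: C_2 → C_1 sends each 2-simplex [p,q,r] to [q,r] − [p,r] + [p,q]. For instance
  ∂[0,2,3] = [2,3] − [0,3] + [0,2],
  ∂[0,1,3] = [1,3] − [0,3] + [0,1].
This gives a 6×4 integer matrix of rank 3; reducing to Smith normal form yields diagonal entries (1,1,1).

Computing H_k = (kernel of ∂_k) / (image of ∂_{k+1}):

  H_0: rank C_0 − rank ∂_1 = 4 − 3 = 1, and the invariant factors of ∂_1 are all 1, so H_0 ≅ Z.
  H_1: rank ker ∂_1 − rank ∂_2 = (6 − 3) − 3 = 0, and the invariant factors of ∂_2 are all 1, so H_1 ≅ 0.
  H_2: rank ker ∂_2 − rank ∂_3 = (4 − 3) − 0 = 1, and there is no ∂_3, so H_2 ≅ Z.

H_0 = Z,  H_1 = 0,  H_2 = Z.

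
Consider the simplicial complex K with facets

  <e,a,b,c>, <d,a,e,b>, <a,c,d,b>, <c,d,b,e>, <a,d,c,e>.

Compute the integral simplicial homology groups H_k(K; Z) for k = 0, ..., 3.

We work with the vertex ordering a < b < c < d < e. The simplices of K, each written with vertices in increasing order, are:

  0-simplices (5): a, b, c, d, e
  1-simplices (10): ab, ac, ad, ae, bc, bd, be, cd, ce, de
  2-simplices (10): abc, abd, abe, acd, ace, ade, bcd, bce, bde, cde
  3-simplices (5): abcd, abce, abde, acde, bcde

giving chain groups C_0 ≅ Z^5, C_1 ≅ Z^10, C_2 ≅ Z^10, C_3 ≅ Z^5.

The boundary map ∂_1: C_1 → C_0 maps an edge to its endpoints' difference, ∂[p,q] = q − p.
The resulting 5×10 matrix has rank 4, and its Smith normal form has invariant factors (1,1,1,1).

The boundary map ∂_2: C_2 → C_1 sends each 2-simplex [p,q,r] to [q,r] − [p,r] + [p,q]. For instance
  ∂abe = be − ae + ab,
  ∂ace = ce − ae + ac.
The resulting 10×10 matrix has rank 6, and its Smith normal form has invariant factors (1,1,1,1,1,1).

∂_3: C_3 → C_2 sends each 3-simplex σ to the alternating sum Σ_i (−1)^i (σ with its i-th vertex removed). For instance
  ∂abcd = bcd − acd + abd − abc,
  ∂bcde = cde − bde + bce − bcd.
As a 10×5 matrix over Z this has rank 4, with invariant factors (1,1,1,1).

Computing H_k = (kernel of ∂_k) / (image of ∂_{k+1}):

  H_0: rank C_0 − rank ∂_1 = 5 − 4 = 1, and the invariant factors of ∂_1 are all 1, so H_0 = Z.
  H_1: rank ker ∂_1 − rank ∂_2 = (10 − 4) − 6 = 0, and the invariant factors of ∂_2 are all 1, so H_1 = 0.
  H_2: rank ker ∂_2 − rank ∂_3 = (10 − 6) − 4 = 0, and the invariant factors of ∂_3 are all 1, so H_2 = 0.
  H_3: rank ker ∂_3 − rank ∂_4 = (5 − 4) − 0 = 1, and there is no ∂_4, so H_3 = Z.

H_0 ≅ Z,  H_1 = 0,  H_2 = 0,  H_3 ≅ Z.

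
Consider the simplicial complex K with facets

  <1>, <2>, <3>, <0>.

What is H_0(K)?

Take the total order 0 < 1 < 2 < 3 on the vertex set. Then K (dimension 0) consists of the simplices:

  0-simplices (4): [0], [1], [2], [3]

giving chain groups C_0 ≅ Z^4.

Now H_k = ker ∂_k / im ∂_{k+1}, so:

  H_0: rank C_0 − rank ∂_1 = 4 − 0 = 4, and there is no ∂_1, so H_0 = Z^4.

(K is a triangulation of a set of 4 points.)

H_0 ≅ Z^4.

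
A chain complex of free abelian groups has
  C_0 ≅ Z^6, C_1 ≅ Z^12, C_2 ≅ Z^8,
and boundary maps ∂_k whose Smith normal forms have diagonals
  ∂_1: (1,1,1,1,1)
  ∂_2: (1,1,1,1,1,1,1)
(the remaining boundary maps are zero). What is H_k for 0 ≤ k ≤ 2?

H_0: b_0 = 6 − 0 − 5 = 1; torsion from ∂_1 factors > 1: none. So H_0 ≅ Z.
H_1: b_1 = 12 − 5 − 7 = 0; torsion from ∂_2 factors > 1: none. So H_1 ≅ 0.
H_2: b_2 = 8 − 7 − 0 = 1; torsion from ∂_3 factors > 1: none. So H_2 ≅ Z.

H_0 ≅ Z,  H_1 = 0,  H_2 ≅ Z.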